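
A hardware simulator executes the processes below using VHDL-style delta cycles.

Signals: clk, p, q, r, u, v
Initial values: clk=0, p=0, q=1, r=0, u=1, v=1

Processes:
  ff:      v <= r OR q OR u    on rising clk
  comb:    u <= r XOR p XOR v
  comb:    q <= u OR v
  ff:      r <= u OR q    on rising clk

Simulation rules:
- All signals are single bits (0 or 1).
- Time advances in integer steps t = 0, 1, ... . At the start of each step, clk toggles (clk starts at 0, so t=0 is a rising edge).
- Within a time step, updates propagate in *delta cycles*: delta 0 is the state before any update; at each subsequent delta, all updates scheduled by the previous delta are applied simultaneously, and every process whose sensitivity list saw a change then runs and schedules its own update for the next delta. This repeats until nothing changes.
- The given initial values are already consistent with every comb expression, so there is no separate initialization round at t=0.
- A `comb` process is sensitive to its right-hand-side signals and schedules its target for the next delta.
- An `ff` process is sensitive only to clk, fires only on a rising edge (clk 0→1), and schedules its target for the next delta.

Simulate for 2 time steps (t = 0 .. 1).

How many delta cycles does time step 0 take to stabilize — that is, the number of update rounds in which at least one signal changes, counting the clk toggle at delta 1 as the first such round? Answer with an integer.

3

[bits: q,r,v,p,u,clk]
t=0: Δ0=101010 Δ1=101011 Δ2=111011 Δ3=111001 | 3Δ
t=1: Δ0=111001 Δ1=111000 | 1Δ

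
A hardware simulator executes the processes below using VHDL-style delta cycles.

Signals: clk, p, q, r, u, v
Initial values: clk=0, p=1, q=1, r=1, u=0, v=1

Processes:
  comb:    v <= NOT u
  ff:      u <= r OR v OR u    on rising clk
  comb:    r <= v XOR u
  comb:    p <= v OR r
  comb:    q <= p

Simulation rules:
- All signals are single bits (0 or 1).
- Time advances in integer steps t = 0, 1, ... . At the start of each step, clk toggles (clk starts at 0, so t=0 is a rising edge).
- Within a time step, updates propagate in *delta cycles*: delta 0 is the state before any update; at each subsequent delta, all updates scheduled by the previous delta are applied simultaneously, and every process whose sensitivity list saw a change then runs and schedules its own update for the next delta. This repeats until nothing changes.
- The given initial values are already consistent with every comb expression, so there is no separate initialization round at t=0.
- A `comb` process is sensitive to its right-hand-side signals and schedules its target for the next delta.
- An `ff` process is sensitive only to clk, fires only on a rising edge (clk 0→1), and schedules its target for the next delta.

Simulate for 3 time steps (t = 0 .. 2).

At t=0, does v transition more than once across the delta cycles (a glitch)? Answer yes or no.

no

t0.Δ0 clk=0 p=1 q=1 v=1 r=1 u=0
t0.Δ1 clk=1 p=1 q=1 v=1 r=1 u=0
t0.Δ2 clk=1 p=1 q=1 v=1 r=1 u=1
t0.Δ3 clk=1 p=1 q=1 v=0 r=0 u=1
t0.Δ4 clk=1 p=0 q=1 v=0 r=1 u=1
t0.Δ5 clk=1 p=1 q=0 v=0 r=1 u=1
t0.Δ6 clk=1 p=1 q=1 v=0 r=1 u=1
t1.Δ0 clk=1 p=1 q=1 v=0 r=1 u=1
t1.Δ1 clk=0 p=1 q=1 v=0 r=1 u=1
t2.Δ0 clk=0 p=1 q=1 v=0 r=1 u=1
t2.Δ1 clk=1 p=1 q=1 v=0 r=1 u=1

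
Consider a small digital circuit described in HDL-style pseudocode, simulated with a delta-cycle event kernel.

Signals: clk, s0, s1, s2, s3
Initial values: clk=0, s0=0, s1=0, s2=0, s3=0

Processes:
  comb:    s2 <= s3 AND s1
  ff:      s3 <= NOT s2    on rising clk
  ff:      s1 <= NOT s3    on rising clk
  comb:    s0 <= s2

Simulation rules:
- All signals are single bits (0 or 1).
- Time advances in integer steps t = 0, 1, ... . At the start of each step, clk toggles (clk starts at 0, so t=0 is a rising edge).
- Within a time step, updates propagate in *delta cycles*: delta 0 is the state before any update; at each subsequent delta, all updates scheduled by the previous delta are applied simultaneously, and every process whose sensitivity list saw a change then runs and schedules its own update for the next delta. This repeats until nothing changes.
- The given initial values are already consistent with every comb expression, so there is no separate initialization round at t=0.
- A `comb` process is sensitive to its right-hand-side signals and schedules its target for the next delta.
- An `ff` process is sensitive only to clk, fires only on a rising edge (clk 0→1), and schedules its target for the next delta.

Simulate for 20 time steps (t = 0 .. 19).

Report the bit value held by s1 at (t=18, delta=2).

t=0 Δ0: s0=0 s1=0 clk=0 s2=0 s3=0
  Δ1: clk:0→1
  Δ2: s1:0→1, s3:0→1
  Δ3: s2:0→1
  Δ4: s0:0→1
  (4Δ to stable)
t=1 Δ0: s0=1 s1=1 clk=1 s2=1 s3=1
  Δ1: clk:1→0
  (1Δ to stable)
t=2 Δ0: s0=1 s1=1 clk=0 s2=1 s3=1
  Δ1: clk:0→1
  Δ2: s1:1→0, s3:1→0
  Δ3: s2:1→0
  Δ4: s0:1→0
  (4Δ to stable)
t=3 Δ0: s0=0 s1=0 clk=1 s2=0 s3=0
  Δ1: clk:1→0
  (1Δ to stable)
t=4 Δ0: s0=0 s1=0 clk=0 s2=0 s3=0
  Δ1: clk:0→1
  Δ2: s1:0→1, s3:0→1
  Δ3: s2:0→1
  Δ4: s0:0→1
  (4Δ to stable)
t=5 Δ0: s0=1 s1=1 clk=1 s2=1 s3=1
  Δ1: clk:1→0
  (1Δ to stable)
t=6 Δ0: s0=1 s1=1 clk=0 s2=1 s3=1
  Δ1: clk:0→1
  Δ2: s1:1→0, s3:1→0
  Δ3: s2:1→0
  Δ4: s0:1→0
  (4Δ to stable)
t=7 Δ0: s0=0 s1=0 clk=1 s2=0 s3=0
  Δ1: clk:1→0
  (1Δ to stable)
t=8 Δ0: s0=0 s1=0 clk=0 s2=0 s3=0
  Δ1: clk:0→1
  Δ2: s1:0→1, s3:0→1
  Δ3: s2:0→1
  Δ4: s0:0→1
  (4Δ to stable)
t=9 Δ0: s0=1 s1=1 clk=1 s2=1 s3=1
  Δ1: clk:1→0
  (1Δ to stable)
t=10 Δ0: s0=1 s1=1 clk=0 s2=1 s3=1
  Δ1: clk:0→1
  Δ2: s1:1→0, s3:1→0
  Δ3: s2:1→0
  Δ4: s0:1→0
  (4Δ to stable)
t=11 Δ0: s0=0 s1=0 clk=1 s2=0 s3=0
  Δ1: clk:1→0
  (1Δ to stable)
t=12 Δ0: s0=0 s1=0 clk=0 s2=0 s3=0
  Δ1: clk:0→1
  Δ2: s1:0→1, s3:0→1
  Δ3: s2:0→1
  Δ4: s0:0→1
  (4Δ to stable)
t=13 Δ0: s0=1 s1=1 clk=1 s2=1 s3=1
  Δ1: clk:1→0
  (1Δ to stable)
t=14 Δ0: s0=1 s1=1 clk=0 s2=1 s3=1
  Δ1: clk:0→1
  Δ2: s1:1→0, s3:1→0
  Δ3: s2:1→0
  Δ4: s0:1→0
  (4Δ to stable)
t=15 Δ0: s0=0 s1=0 clk=1 s2=0 s3=0
  Δ1: clk:1→0
  (1Δ to stable)
t=16 Δ0: s0=0 s1=0 clk=0 s2=0 s3=0
  Δ1: clk:0→1
  Δ2: s1:0→1, s3:0→1
  Δ3: s2:0→1
  Δ4: s0:0→1
  (4Δ to stable)
t=17 Δ0: s0=1 s1=1 clk=1 s2=1 s3=1
  Δ1: clk:1→0
  (1Δ to stable)
t=18 Δ0: s0=1 s1=1 clk=0 s2=1 s3=1
  Δ1: clk:0→1
  Δ2: s1:1→0, s3:1→0
  Δ3: s2:1→0
  Δ4: s0:1→0
  (4Δ to stable)
t=19 Δ0: s0=0 s1=0 clk=1 s2=0 s3=0
  Δ1: clk:1→0
  (1Δ to stable)

0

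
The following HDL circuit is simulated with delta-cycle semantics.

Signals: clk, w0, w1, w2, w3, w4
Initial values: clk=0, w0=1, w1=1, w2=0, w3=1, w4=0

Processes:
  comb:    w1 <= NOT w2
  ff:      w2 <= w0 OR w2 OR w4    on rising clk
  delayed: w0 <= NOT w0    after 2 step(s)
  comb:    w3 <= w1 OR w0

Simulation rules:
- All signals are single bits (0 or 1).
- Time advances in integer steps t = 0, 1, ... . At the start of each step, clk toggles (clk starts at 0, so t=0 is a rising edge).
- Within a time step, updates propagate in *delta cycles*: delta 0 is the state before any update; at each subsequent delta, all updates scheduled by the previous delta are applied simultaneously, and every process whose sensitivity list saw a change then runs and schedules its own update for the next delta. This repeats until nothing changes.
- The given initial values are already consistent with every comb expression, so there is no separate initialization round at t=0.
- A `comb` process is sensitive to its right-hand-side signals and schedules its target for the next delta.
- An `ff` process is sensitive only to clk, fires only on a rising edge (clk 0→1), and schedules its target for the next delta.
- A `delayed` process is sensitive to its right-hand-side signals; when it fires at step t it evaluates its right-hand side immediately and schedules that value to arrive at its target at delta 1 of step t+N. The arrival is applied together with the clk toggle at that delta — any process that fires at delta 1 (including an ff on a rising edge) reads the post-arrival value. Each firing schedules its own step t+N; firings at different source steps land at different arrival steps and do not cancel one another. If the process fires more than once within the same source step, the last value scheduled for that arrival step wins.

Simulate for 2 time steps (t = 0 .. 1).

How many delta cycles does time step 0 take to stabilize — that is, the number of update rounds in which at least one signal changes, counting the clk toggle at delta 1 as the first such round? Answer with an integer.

3

t0.Δ0 w0=1 w1=1 w2=0 w3=1 w4=0 clk=0
t0.Δ1 w0=1 w1=1 w2=0 w3=1 w4=0 clk=1
t0.Δ2 w0=1 w1=1 w2=1 w3=1 w4=0 clk=1
t0.Δ3 w0=1 w1=0 w2=1 w3=1 w4=0 clk=1
t1.Δ0 w0=1 w1=0 w2=1 w3=1 w4=0 clk=1
t1.Δ1 w0=1 w1=0 w2=1 w3=1 w4=0 clk=0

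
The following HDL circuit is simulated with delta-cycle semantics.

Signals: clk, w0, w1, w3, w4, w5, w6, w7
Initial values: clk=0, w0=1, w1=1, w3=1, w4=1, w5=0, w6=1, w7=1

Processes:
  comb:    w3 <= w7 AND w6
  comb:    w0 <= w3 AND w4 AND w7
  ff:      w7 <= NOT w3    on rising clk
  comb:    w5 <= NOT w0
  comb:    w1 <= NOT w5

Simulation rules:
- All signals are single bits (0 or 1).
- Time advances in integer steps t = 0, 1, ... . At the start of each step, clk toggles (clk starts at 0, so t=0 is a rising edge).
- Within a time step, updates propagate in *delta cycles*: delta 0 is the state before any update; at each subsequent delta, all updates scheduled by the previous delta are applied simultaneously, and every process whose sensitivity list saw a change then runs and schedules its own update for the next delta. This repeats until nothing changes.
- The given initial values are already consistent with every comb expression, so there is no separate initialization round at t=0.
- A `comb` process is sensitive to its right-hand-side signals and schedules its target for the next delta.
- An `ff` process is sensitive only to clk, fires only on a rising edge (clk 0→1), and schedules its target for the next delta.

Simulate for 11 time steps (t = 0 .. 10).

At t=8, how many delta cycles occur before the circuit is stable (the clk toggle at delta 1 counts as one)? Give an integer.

t=0 Δ0: w7=1 w0=1 w5=0 w6=1 clk=0 w4=1 w1=1 w3=1
  Δ1: clk:0→1
  Δ2: w7:1→0
  Δ3: w0:1→0, w3:1→0
  Δ4: w5:0→1
  Δ5: w1:1→0
  (5Δ to stable)
t=1 Δ0: w7=0 w0=0 w5=1 w6=1 clk=1 w4=1 w1=0 w3=0
  Δ1: clk:1→0
  (1Δ to stable)
t=2 Δ0: w7=0 w0=0 w5=1 w6=1 clk=0 w4=1 w1=0 w3=0
  Δ1: clk:0→1
  Δ2: w7:0→1
  Δ3: w3:0→1
  Δ4: w0:0→1
  Δ5: w5:1→0
  Δ6: w1:0→1
  (6Δ to stable)
t=3 Δ0: w7=1 w0=1 w5=0 w6=1 clk=1 w4=1 w1=1 w3=1
  Δ1: clk:1→0
  (1Δ to stable)
t=4 Δ0: w7=1 w0=1 w5=0 w6=1 clk=0 w4=1 w1=1 w3=1
  Δ1: clk:0→1
  Δ2: w7:1→0
  Δ3: w0:1→0, w3:1→0
  Δ4: w5:0→1
  Δ5: w1:1→0
  (5Δ to stable)
t=5 Δ0: w7=0 w0=0 w5=1 w6=1 clk=1 w4=1 w1=0 w3=0
  Δ1: clk:1→0
  (1Δ to stable)
t=6 Δ0: w7=0 w0=0 w5=1 w6=1 clk=0 w4=1 w1=0 w3=0
  Δ1: clk:0→1
  Δ2: w7:0→1
  Δ3: w3:0→1
  Δ4: w0:0→1
  Δ5: w5:1→0
  Δ6: w1:0→1
  (6Δ to stable)
t=7 Δ0: w7=1 w0=1 w5=0 w6=1 clk=1 w4=1 w1=1 w3=1
  Δ1: clk:1→0
  (1Δ to stable)
t=8 Δ0: w7=1 w0=1 w5=0 w6=1 clk=0 w4=1 w1=1 w3=1
  Δ1: clk:0→1
  Δ2: w7:1→0
  Δ3: w0:1→0, w3:1→0
  Δ4: w5:0→1
  Δ5: w1:1→0
  (5Δ to stable)
t=9 Δ0: w7=0 w0=0 w5=1 w6=1 clk=1 w4=1 w1=0 w3=0
  Δ1: clk:1→0
  (1Δ to stable)
t=10 Δ0: w7=0 w0=0 w5=1 w6=1 clk=0 w4=1 w1=0 w3=0
  Δ1: clk:0→1
  Δ2: w7:0→1
  Δ3: w3:0→1
  Δ4: w0:0→1
  Δ5: w5:1→0
  Δ6: w1:0→1
  (6Δ to stable)

5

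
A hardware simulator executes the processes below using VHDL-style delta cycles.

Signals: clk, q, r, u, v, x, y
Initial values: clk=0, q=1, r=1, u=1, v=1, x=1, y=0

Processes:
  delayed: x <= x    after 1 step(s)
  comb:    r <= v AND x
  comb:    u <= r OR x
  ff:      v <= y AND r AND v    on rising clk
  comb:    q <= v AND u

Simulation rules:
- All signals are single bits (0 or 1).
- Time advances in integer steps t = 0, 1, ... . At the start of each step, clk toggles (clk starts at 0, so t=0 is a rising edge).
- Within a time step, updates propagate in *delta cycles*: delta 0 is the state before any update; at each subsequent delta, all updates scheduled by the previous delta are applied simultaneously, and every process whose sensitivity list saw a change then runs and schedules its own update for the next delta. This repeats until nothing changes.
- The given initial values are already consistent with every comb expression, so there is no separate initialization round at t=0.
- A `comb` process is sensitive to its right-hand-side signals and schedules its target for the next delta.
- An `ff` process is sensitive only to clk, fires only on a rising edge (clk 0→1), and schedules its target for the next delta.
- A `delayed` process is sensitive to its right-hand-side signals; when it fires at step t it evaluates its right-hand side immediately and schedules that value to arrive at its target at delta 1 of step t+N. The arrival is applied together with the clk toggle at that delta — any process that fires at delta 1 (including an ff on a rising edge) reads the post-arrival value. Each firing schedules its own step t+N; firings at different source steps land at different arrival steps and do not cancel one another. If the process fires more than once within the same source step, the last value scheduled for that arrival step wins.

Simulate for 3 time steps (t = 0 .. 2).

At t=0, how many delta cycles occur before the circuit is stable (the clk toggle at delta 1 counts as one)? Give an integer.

[bits: q,v,x,r,y,clk,u]
t=0: Δ0=1111001 Δ1=1111011 Δ2=1011011 Δ3=0010011 | 3Δ
t=1: Δ0=0010011 Δ1=0010001 | 1Δ
t=2: Δ0=0010001 Δ1=0010011 | 1Δ

3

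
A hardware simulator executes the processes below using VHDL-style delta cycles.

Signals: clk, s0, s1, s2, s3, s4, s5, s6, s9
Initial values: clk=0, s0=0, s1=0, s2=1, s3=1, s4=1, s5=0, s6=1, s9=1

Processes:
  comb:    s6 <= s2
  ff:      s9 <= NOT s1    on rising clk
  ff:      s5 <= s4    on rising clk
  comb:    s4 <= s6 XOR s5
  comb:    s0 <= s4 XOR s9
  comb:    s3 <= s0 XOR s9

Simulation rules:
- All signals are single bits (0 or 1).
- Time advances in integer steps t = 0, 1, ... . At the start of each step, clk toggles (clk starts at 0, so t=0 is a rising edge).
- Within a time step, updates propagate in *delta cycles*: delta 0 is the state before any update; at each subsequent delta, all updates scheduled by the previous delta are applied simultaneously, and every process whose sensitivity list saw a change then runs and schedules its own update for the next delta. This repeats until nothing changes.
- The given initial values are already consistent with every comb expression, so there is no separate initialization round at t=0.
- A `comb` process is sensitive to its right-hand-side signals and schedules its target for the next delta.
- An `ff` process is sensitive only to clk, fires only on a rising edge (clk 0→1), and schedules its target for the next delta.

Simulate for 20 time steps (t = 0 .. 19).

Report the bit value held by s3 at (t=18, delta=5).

1

t0.Δ0 clk=0 s9=1 s5=0 s6=1 s4=1 s3=1 s0=0 s1=0 s2=1
t0.Δ1 clk=1 s9=1 s5=0 s6=1 s4=1 s3=1 s0=0 s1=0 s2=1
t0.Δ2 clk=1 s9=1 s5=1 s6=1 s4=1 s3=1 s0=0 s1=0 s2=1
t0.Δ3 clk=1 s9=1 s5=1 s6=1 s4=0 s3=1 s0=0 s1=0 s2=1
t0.Δ4 clk=1 s9=1 s5=1 s6=1 s4=0 s3=1 s0=1 s1=0 s2=1
t0.Δ5 clk=1 s9=1 s5=1 s6=1 s4=0 s3=0 s0=1 s1=0 s2=1
t1.Δ0 clk=1 s9=1 s5=1 s6=1 s4=0 s3=0 s0=1 s1=0 s2=1
t1.Δ1 clk=0 s9=1 s5=1 s6=1 s4=0 s3=0 s0=1 s1=0 s2=1
t2.Δ0 clk=0 s9=1 s5=1 s6=1 s4=0 s3=0 s0=1 s1=0 s2=1
t2.Δ1 clk=1 s9=1 s5=1 s6=1 s4=0 s3=0 s0=1 s1=0 s2=1
t2.Δ2 clk=1 s9=1 s5=0 s6=1 s4=0 s3=0 s0=1 s1=0 s2=1
t2.Δ3 clk=1 s9=1 s5=0 s6=1 s4=1 s3=0 s0=1 s1=0 s2=1
t2.Δ4 clk=1 s9=1 s5=0 s6=1 s4=1 s3=0 s0=0 s1=0 s2=1
t2.Δ5 clk=1 s9=1 s5=0 s6=1 s4=1 s3=1 s0=0 s1=0 s2=1
t3.Δ0 clk=1 s9=1 s5=0 s6=1 s4=1 s3=1 s0=0 s1=0 s2=1
t3.Δ1 clk=0 s9=1 s5=0 s6=1 s4=1 s3=1 s0=0 s1=0 s2=1
t4.Δ0 clk=0 s9=1 s5=0 s6=1 s4=1 s3=1 s0=0 s1=0 s2=1
t4.Δ1 clk=1 s9=1 s5=0 s6=1 s4=1 s3=1 s0=0 s1=0 s2=1
t4.Δ2 clk=1 s9=1 s5=1 s6=1 s4=1 s3=1 s0=0 s1=0 s2=1
t4.Δ3 clk=1 s9=1 s5=1 s6=1 s4=0 s3=1 s0=0 s1=0 s2=1
t4.Δ4 clk=1 s9=1 s5=1 s6=1 s4=0 s3=1 s0=1 s1=0 s2=1
t4.Δ5 clk=1 s9=1 s5=1 s6=1 s4=0 s3=0 s0=1 s1=0 s2=1
t5.Δ0 clk=1 s9=1 s5=1 s6=1 s4=0 s3=0 s0=1 s1=0 s2=1
t5.Δ1 clk=0 s9=1 s5=1 s6=1 s4=0 s3=0 s0=1 s1=0 s2=1
t6.Δ0 clk=0 s9=1 s5=1 s6=1 s4=0 s3=0 s0=1 s1=0 s2=1
t6.Δ1 clk=1 s9=1 s5=1 s6=1 s4=0 s3=0 s0=1 s1=0 s2=1
t6.Δ2 clk=1 s9=1 s5=0 s6=1 s4=0 s3=0 s0=1 s1=0 s2=1
t6.Δ3 clk=1 s9=1 s5=0 s6=1 s4=1 s3=0 s0=1 s1=0 s2=1
t6.Δ4 clk=1 s9=1 s5=0 s6=1 s4=1 s3=0 s0=0 s1=0 s2=1
t6.Δ5 clk=1 s9=1 s5=0 s6=1 s4=1 s3=1 s0=0 s1=0 s2=1
t7.Δ0 clk=1 s9=1 s5=0 s6=1 s4=1 s3=1 s0=0 s1=0 s2=1
t7.Δ1 clk=0 s9=1 s5=0 s6=1 s4=1 s3=1 s0=0 s1=0 s2=1
t8.Δ0 clk=0 s9=1 s5=0 s6=1 s4=1 s3=1 s0=0 s1=0 s2=1
t8.Δ1 clk=1 s9=1 s5=0 s6=1 s4=1 s3=1 s0=0 s1=0 s2=1
t8.Δ2 clk=1 s9=1 s5=1 s6=1 s4=1 s3=1 s0=0 s1=0 s2=1
t8.Δ3 clk=1 s9=1 s5=1 s6=1 s4=0 s3=1 s0=0 s1=0 s2=1
t8.Δ4 clk=1 s9=1 s5=1 s6=1 s4=0 s3=1 s0=1 s1=0 s2=1
t8.Δ5 clk=1 s9=1 s5=1 s6=1 s4=0 s3=0 s0=1 s1=0 s2=1
t9.Δ0 clk=1 s9=1 s5=1 s6=1 s4=0 s3=0 s0=1 s1=0 s2=1
t9.Δ1 clk=0 s9=1 s5=1 s6=1 s4=0 s3=0 s0=1 s1=0 s2=1
t10.Δ0 clk=0 s9=1 s5=1 s6=1 s4=0 s3=0 s0=1 s1=0 s2=1
t10.Δ1 clk=1 s9=1 s5=1 s6=1 s4=0 s3=0 s0=1 s1=0 s2=1
t10.Δ2 clk=1 s9=1 s5=0 s6=1 s4=0 s3=0 s0=1 s1=0 s2=1
t10.Δ3 clk=1 s9=1 s5=0 s6=1 s4=1 s3=0 s0=1 s1=0 s2=1
t10.Δ4 clk=1 s9=1 s5=0 s6=1 s4=1 s3=0 s0=0 s1=0 s2=1
t10.Δ5 clk=1 s9=1 s5=0 s6=1 s4=1 s3=1 s0=0 s1=0 s2=1
t11.Δ0 clk=1 s9=1 s5=0 s6=1 s4=1 s3=1 s0=0 s1=0 s2=1
t11.Δ1 clk=0 s9=1 s5=0 s6=1 s4=1 s3=1 s0=0 s1=0 s2=1
t12.Δ0 clk=0 s9=1 s5=0 s6=1 s4=1 s3=1 s0=0 s1=0 s2=1
t12.Δ1 clk=1 s9=1 s5=0 s6=1 s4=1 s3=1 s0=0 s1=0 s2=1
t12.Δ2 clk=1 s9=1 s5=1 s6=1 s4=1 s3=1 s0=0 s1=0 s2=1
t12.Δ3 clk=1 s9=1 s5=1 s6=1 s4=0 s3=1 s0=0 s1=0 s2=1
t12.Δ4 clk=1 s9=1 s5=1 s6=1 s4=0 s3=1 s0=1 s1=0 s2=1
t12.Δ5 clk=1 s9=1 s5=1 s6=1 s4=0 s3=0 s0=1 s1=0 s2=1
t13.Δ0 clk=1 s9=1 s5=1 s6=1 s4=0 s3=0 s0=1 s1=0 s2=1
t13.Δ1 clk=0 s9=1 s5=1 s6=1 s4=0 s3=0 s0=1 s1=0 s2=1
t14.Δ0 clk=0 s9=1 s5=1 s6=1 s4=0 s3=0 s0=1 s1=0 s2=1
t14.Δ1 clk=1 s9=1 s5=1 s6=1 s4=0 s3=0 s0=1 s1=0 s2=1
t14.Δ2 clk=1 s9=1 s5=0 s6=1 s4=0 s3=0 s0=1 s1=0 s2=1
t14.Δ3 clk=1 s9=1 s5=0 s6=1 s4=1 s3=0 s0=1 s1=0 s2=1
t14.Δ4 clk=1 s9=1 s5=0 s6=1 s4=1 s3=0 s0=0 s1=0 s2=1
t14.Δ5 clk=1 s9=1 s5=0 s6=1 s4=1 s3=1 s0=0 s1=0 s2=1
t15.Δ0 clk=1 s9=1 s5=0 s6=1 s4=1 s3=1 s0=0 s1=0 s2=1
t15.Δ1 clk=0 s9=1 s5=0 s6=1 s4=1 s3=1 s0=0 s1=0 s2=1
t16.Δ0 clk=0 s9=1 s5=0 s6=1 s4=1 s3=1 s0=0 s1=0 s2=1
t16.Δ1 clk=1 s9=1 s5=0 s6=1 s4=1 s3=1 s0=0 s1=0 s2=1
t16.Δ2 clk=1 s9=1 s5=1 s6=1 s4=1 s3=1 s0=0 s1=0 s2=1
t16.Δ3 clk=1 s9=1 s5=1 s6=1 s4=0 s3=1 s0=0 s1=0 s2=1
t16.Δ4 clk=1 s9=1 s5=1 s6=1 s4=0 s3=1 s0=1 s1=0 s2=1
t16.Δ5 clk=1 s9=1 s5=1 s6=1 s4=0 s3=0 s0=1 s1=0 s2=1
t17.Δ0 clk=1 s9=1 s5=1 s6=1 s4=0 s3=0 s0=1 s1=0 s2=1
t17.Δ1 clk=0 s9=1 s5=1 s6=1 s4=0 s3=0 s0=1 s1=0 s2=1
t18.Δ0 clk=0 s9=1 s5=1 s6=1 s4=0 s3=0 s0=1 s1=0 s2=1
t18.Δ1 clk=1 s9=1 s5=1 s6=1 s4=0 s3=0 s0=1 s1=0 s2=1
t18.Δ2 clk=1 s9=1 s5=0 s6=1 s4=0 s3=0 s0=1 s1=0 s2=1
t18.Δ3 clk=1 s9=1 s5=0 s6=1 s4=1 s3=0 s0=1 s1=0 s2=1
t18.Δ4 clk=1 s9=1 s5=0 s6=1 s4=1 s3=0 s0=0 s1=0 s2=1
t18.Δ5 clk=1 s9=1 s5=0 s6=1 s4=1 s3=1 s0=0 s1=0 s2=1
t19.Δ0 clk=1 s9=1 s5=0 s6=1 s4=1 s3=1 s0=0 s1=0 s2=1
t19.Δ1 clk=0 s9=1 s5=0 s6=1 s4=1 s3=1 s0=0 s1=0 s2=1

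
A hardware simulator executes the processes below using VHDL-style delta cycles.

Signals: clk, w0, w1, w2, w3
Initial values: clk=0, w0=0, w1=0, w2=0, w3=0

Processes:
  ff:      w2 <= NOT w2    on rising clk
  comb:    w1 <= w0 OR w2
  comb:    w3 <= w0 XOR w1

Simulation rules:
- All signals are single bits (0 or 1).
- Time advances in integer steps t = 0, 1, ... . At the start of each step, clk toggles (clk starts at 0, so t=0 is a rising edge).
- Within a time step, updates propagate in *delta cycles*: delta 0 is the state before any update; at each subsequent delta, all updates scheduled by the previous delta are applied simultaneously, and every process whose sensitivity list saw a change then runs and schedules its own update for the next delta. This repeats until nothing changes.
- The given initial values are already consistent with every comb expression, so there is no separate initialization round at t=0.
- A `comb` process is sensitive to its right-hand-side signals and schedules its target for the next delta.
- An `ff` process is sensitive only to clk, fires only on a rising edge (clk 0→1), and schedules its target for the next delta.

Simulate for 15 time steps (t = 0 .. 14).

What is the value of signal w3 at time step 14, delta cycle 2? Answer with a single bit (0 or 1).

1

t0.Δ0 w2=0 w3=0 w0=0 clk=0 w1=0
t0.Δ1 w2=0 w3=0 w0=0 clk=1 w1=0
t0.Δ2 w2=1 w3=0 w0=0 clk=1 w1=0
t0.Δ3 w2=1 w3=0 w0=0 clk=1 w1=1
t0.Δ4 w2=1 w3=1 w0=0 clk=1 w1=1
t1.Δ0 w2=1 w3=1 w0=0 clk=1 w1=1
t1.Δ1 w2=1 w3=1 w0=0 clk=0 w1=1
t2.Δ0 w2=1 w3=1 w0=0 clk=0 w1=1
t2.Δ1 w2=1 w3=1 w0=0 clk=1 w1=1
t2.Δ2 w2=0 w3=1 w0=0 clk=1 w1=1
t2.Δ3 w2=0 w3=1 w0=0 clk=1 w1=0
t2.Δ4 w2=0 w3=0 w0=0 clk=1 w1=0
t3.Δ0 w2=0 w3=0 w0=0 clk=1 w1=0
t3.Δ1 w2=0 w3=0 w0=0 clk=0 w1=0
t4.Δ0 w2=0 w3=0 w0=0 clk=0 w1=0
t4.Δ1 w2=0 w3=0 w0=0 clk=1 w1=0
t4.Δ2 w2=1 w3=0 w0=0 clk=1 w1=0
t4.Δ3 w2=1 w3=0 w0=0 clk=1 w1=1
t4.Δ4 w2=1 w3=1 w0=0 clk=1 w1=1
t5.Δ0 w2=1 w3=1 w0=0 clk=1 w1=1
t5.Δ1 w2=1 w3=1 w0=0 clk=0 w1=1
t6.Δ0 w2=1 w3=1 w0=0 clk=0 w1=1
t6.Δ1 w2=1 w3=1 w0=0 clk=1 w1=1
t6.Δ2 w2=0 w3=1 w0=0 clk=1 w1=1
t6.Δ3 w2=0 w3=1 w0=0 clk=1 w1=0
t6.Δ4 w2=0 w3=0 w0=0 clk=1 w1=0
t7.Δ0 w2=0 w3=0 w0=0 clk=1 w1=0
t7.Δ1 w2=0 w3=0 w0=0 clk=0 w1=0
t8.Δ0 w2=0 w3=0 w0=0 clk=0 w1=0
t8.Δ1 w2=0 w3=0 w0=0 clk=1 w1=0
t8.Δ2 w2=1 w3=0 w0=0 clk=1 w1=0
t8.Δ3 w2=1 w3=0 w0=0 clk=1 w1=1
t8.Δ4 w2=1 w3=1 w0=0 clk=1 w1=1
t9.Δ0 w2=1 w3=1 w0=0 clk=1 w1=1
t9.Δ1 w2=1 w3=1 w0=0 clk=0 w1=1
t10.Δ0 w2=1 w3=1 w0=0 clk=0 w1=1
t10.Δ1 w2=1 w3=1 w0=0 clk=1 w1=1
t10.Δ2 w2=0 w3=1 w0=0 clk=1 w1=1
t10.Δ3 w2=0 w3=1 w0=0 clk=1 w1=0
t10.Δ4 w2=0 w3=0 w0=0 clk=1 w1=0
t11.Δ0 w2=0 w3=0 w0=0 clk=1 w1=0
t11.Δ1 w2=0 w3=0 w0=0 clk=0 w1=0
t12.Δ0 w2=0 w3=0 w0=0 clk=0 w1=0
t12.Δ1 w2=0 w3=0 w0=0 clk=1 w1=0
t12.Δ2 w2=1 w3=0 w0=0 clk=1 w1=0
t12.Δ3 w2=1 w3=0 w0=0 clk=1 w1=1
t12.Δ4 w2=1 w3=1 w0=0 clk=1 w1=1
t13.Δ0 w2=1 w3=1 w0=0 clk=1 w1=1
t13.Δ1 w2=1 w3=1 w0=0 clk=0 w1=1
t14.Δ0 w2=1 w3=1 w0=0 clk=0 w1=1
t14.Δ1 w2=1 w3=1 w0=0 clk=1 w1=1
t14.Δ2 w2=0 w3=1 w0=0 clk=1 w1=1
t14.Δ3 w2=0 w3=1 w0=0 clk=1 w1=0
t14.Δ4 w2=0 w3=0 w0=0 clk=1 w1=0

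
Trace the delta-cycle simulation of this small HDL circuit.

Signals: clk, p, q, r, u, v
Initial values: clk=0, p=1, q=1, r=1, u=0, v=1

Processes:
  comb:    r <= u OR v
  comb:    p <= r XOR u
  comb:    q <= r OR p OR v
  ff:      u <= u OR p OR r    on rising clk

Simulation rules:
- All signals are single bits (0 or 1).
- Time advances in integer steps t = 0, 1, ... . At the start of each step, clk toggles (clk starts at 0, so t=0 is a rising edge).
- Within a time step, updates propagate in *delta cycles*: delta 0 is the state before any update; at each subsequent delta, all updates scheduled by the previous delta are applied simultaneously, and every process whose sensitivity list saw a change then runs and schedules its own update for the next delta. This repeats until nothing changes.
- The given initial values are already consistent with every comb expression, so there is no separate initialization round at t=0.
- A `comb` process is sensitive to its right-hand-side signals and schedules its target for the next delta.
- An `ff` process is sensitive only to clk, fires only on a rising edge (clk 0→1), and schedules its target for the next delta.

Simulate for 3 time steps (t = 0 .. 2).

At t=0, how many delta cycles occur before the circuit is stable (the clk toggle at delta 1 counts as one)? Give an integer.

3

t=0 Δ0: r=1 p=1 clk=0 u=0 v=1 q=1
  Δ1: clk:0→1
  Δ2: u:0→1
  Δ3: p:1→0
  (3Δ to stable)
t=1 Δ0: r=1 p=0 clk=1 u=1 v=1 q=1
  Δ1: clk:1→0
  (1Δ to stable)
t=2 Δ0: r=1 p=0 clk=0 u=1 v=1 q=1
  Δ1: clk:0→1
  (1Δ to stable)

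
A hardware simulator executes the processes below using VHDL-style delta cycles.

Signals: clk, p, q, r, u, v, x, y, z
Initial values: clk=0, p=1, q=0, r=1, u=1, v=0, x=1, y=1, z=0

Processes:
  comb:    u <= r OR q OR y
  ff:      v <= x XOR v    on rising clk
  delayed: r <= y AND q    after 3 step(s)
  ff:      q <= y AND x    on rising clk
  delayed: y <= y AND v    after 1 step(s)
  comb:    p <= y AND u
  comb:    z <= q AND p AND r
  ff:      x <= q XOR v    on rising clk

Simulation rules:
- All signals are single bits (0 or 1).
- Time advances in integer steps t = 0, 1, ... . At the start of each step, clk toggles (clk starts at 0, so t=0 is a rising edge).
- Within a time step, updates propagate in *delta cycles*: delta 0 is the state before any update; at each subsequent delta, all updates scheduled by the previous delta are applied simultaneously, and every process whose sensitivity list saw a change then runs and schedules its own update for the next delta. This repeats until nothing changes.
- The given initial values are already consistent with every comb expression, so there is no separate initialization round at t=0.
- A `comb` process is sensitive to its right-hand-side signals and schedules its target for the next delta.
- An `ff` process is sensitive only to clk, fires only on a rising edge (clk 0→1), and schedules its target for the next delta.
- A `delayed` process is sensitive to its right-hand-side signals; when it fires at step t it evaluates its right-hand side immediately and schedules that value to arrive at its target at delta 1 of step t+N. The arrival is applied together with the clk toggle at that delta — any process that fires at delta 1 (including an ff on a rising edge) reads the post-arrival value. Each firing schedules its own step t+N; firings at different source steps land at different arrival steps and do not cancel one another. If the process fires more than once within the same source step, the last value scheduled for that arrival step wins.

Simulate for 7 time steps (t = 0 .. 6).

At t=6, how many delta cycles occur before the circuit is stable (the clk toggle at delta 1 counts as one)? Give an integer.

2

t0.Δ0 y=1 clk=0 q=0 x=1 v=0 z=0 p=1 r=1 u=1
t0.Δ1 y=1 clk=1 q=0 x=1 v=0 z=0 p=1 r=1 u=1
t0.Δ2 y=1 clk=1 q=1 x=0 v=1 z=0 p=1 r=1 u=1
t0.Δ3 y=1 clk=1 q=1 x=0 v=1 z=1 p=1 r=1 u=1
t1.Δ0 y=1 clk=1 q=1 x=0 v=1 z=1 p=1 r=1 u=1
t1.Δ1 y=1 clk=0 q=1 x=0 v=1 z=1 p=1 r=1 u=1
t2.Δ0 y=1 clk=0 q=1 x=0 v=1 z=1 p=1 r=1 u=1
t2.Δ1 y=1 clk=1 q=1 x=0 v=1 z=1 p=1 r=1 u=1
t2.Δ2 y=1 clk=1 q=0 x=0 v=1 z=1 p=1 r=1 u=1
t2.Δ3 y=1 clk=1 q=0 x=0 v=1 z=0 p=1 r=1 u=1
t3.Δ0 y=1 clk=1 q=0 x=0 v=1 z=0 p=1 r=1 u=1
t3.Δ1 y=1 clk=0 q=0 x=0 v=1 z=0 p=1 r=1 u=1
t4.Δ0 y=1 clk=0 q=0 x=0 v=1 z=0 p=1 r=1 u=1
t4.Δ1 y=1 clk=1 q=0 x=0 v=1 z=0 p=1 r=1 u=1
t4.Δ2 y=1 clk=1 q=0 x=1 v=1 z=0 p=1 r=1 u=1
t5.Δ0 y=1 clk=1 q=0 x=1 v=1 z=0 p=1 r=1 u=1
t5.Δ1 y=1 clk=0 q=0 x=1 v=1 z=0 p=1 r=0 u=1
t6.Δ0 y=1 clk=0 q=0 x=1 v=1 z=0 p=1 r=0 u=1
t6.Δ1 y=1 clk=1 q=0 x=1 v=1 z=0 p=1 r=0 u=1
t6.Δ2 y=1 clk=1 q=1 x=1 v=0 z=0 p=1 r=0 u=1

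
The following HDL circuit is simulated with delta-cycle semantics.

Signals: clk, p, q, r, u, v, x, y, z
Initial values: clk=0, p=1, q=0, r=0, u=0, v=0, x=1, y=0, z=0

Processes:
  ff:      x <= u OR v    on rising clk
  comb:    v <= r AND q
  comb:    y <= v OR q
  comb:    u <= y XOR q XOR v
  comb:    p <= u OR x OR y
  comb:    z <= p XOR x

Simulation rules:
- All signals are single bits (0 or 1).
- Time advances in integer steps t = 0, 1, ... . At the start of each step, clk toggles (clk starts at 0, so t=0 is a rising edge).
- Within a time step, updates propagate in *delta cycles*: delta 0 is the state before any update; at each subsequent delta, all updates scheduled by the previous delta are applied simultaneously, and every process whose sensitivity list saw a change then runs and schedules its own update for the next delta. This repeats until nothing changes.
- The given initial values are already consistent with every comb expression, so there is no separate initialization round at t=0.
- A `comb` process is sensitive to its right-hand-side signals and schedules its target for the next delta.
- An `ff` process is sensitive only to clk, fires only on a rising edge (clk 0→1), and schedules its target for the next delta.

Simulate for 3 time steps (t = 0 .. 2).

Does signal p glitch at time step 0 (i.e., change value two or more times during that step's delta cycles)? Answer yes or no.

t=0 Δ0: r=0 q=0 v=0 x=1 z=0 p=1 clk=0 y=0 u=0
  Δ1: clk:0→1
  Δ2: x:1→0
  Δ3: z:0→1, p:1→0
  Δ4: z:1→0
  (4Δ to stable)
t=1 Δ0: r=0 q=0 v=0 x=0 z=0 p=0 clk=1 y=0 u=0
  Δ1: clk:1→0
  (1Δ to stable)
t=2 Δ0: r=0 q=0 v=0 x=0 z=0 p=0 clk=0 y=0 u=0
  Δ1: clk:0→1
  (1Δ to stable)

no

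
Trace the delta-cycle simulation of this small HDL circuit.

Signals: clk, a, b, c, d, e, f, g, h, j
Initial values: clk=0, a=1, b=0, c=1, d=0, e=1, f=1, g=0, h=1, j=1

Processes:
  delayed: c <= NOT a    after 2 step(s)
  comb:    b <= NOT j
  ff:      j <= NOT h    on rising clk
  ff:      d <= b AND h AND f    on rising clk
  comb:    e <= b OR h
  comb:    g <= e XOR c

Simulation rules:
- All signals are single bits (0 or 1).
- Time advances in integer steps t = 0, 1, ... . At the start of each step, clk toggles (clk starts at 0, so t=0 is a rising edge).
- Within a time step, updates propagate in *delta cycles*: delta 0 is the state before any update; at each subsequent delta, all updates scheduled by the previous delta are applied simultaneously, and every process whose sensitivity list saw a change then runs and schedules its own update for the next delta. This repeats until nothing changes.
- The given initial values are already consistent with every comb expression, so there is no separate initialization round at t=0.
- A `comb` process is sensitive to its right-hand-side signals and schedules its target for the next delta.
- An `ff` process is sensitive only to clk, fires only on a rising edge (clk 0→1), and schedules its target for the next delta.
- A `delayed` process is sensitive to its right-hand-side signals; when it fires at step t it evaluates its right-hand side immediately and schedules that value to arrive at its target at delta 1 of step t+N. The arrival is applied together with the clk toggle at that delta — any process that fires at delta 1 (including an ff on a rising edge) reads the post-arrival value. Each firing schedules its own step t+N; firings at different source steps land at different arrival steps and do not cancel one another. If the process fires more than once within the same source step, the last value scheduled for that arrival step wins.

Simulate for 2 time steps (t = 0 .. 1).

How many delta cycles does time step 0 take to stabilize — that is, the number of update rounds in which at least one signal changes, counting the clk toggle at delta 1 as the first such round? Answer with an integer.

t=0 Δ0: j=1 h=1 a=1 e=1 c=1 d=0 g=0 clk=0 b=0 f=1
  Δ1: clk:0→1
  Δ2: j:1→0
  Δ3: b:0→1
  (3Δ to stable)
t=1 Δ0: j=0 h=1 a=1 e=1 c=1 d=0 g=0 clk=1 b=1 f=1
  Δ1: clk:1→0
  (1Δ to stable)

3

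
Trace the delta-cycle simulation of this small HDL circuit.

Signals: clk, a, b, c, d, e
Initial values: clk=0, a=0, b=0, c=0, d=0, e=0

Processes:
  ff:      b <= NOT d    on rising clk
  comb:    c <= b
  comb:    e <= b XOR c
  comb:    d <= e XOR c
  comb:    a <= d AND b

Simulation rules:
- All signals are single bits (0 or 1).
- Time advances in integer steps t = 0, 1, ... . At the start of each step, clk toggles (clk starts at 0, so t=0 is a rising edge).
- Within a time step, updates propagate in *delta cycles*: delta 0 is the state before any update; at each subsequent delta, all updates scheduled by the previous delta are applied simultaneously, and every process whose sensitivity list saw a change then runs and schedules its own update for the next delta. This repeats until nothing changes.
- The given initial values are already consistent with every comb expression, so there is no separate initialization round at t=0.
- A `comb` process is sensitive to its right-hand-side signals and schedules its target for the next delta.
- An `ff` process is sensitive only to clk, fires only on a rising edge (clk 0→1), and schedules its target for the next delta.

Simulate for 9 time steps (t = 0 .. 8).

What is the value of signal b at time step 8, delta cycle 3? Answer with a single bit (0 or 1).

t0.Δ0 clk=0 b=0 e=0 a=0 d=0 c=0
t0.Δ1 clk=1 b=0 e=0 a=0 d=0 c=0
t0.Δ2 clk=1 b=1 e=0 a=0 d=0 c=0
t0.Δ3 clk=1 b=1 e=1 a=0 d=0 c=1
t0.Δ4 clk=1 b=1 e=0 a=0 d=0 c=1
t0.Δ5 clk=1 b=1 e=0 a=0 d=1 c=1
t0.Δ6 clk=1 b=1 e=0 a=1 d=1 c=1
t1.Δ0 clk=1 b=1 e=0 a=1 d=1 c=1
t1.Δ1 clk=0 b=1 e=0 a=1 d=1 c=1
t2.Δ0 clk=0 b=1 e=0 a=1 d=1 c=1
t2.Δ1 clk=1 b=1 e=0 a=1 d=1 c=1
t2.Δ2 clk=1 b=0 e=0 a=1 d=1 c=1
t2.Δ3 clk=1 b=0 e=1 a=0 d=1 c=0
t2.Δ4 clk=1 b=0 e=0 a=0 d=1 c=0
t2.Δ5 clk=1 b=0 e=0 a=0 d=0 c=0
t3.Δ0 clk=1 b=0 e=0 a=0 d=0 c=0
t3.Δ1 clk=0 b=0 e=0 a=0 d=0 c=0
t4.Δ0 clk=0 b=0 e=0 a=0 d=0 c=0
t4.Δ1 clk=1 b=0 e=0 a=0 d=0 c=0
t4.Δ2 clk=1 b=1 e=0 a=0 d=0 c=0
t4.Δ3 clk=1 b=1 e=1 a=0 d=0 c=1
t4.Δ4 clk=1 b=1 e=0 a=0 d=0 c=1
t4.Δ5 clk=1 b=1 e=0 a=0 d=1 c=1
t4.Δ6 clk=1 b=1 e=0 a=1 d=1 c=1
t5.Δ0 clk=1 b=1 e=0 a=1 d=1 c=1
t5.Δ1 clk=0 b=1 e=0 a=1 d=1 c=1
t6.Δ0 clk=0 b=1 e=0 a=1 d=1 c=1
t6.Δ1 clk=1 b=1 e=0 a=1 d=1 c=1
t6.Δ2 clk=1 b=0 e=0 a=1 d=1 c=1
t6.Δ3 clk=1 b=0 e=1 a=0 d=1 c=0
t6.Δ4 clk=1 b=0 e=0 a=0 d=1 c=0
t6.Δ5 clk=1 b=0 e=0 a=0 d=0 c=0
t7.Δ0 clk=1 b=0 e=0 a=0 d=0 c=0
t7.Δ1 clk=0 b=0 e=0 a=0 d=0 c=0
t8.Δ0 clk=0 b=0 e=0 a=0 d=0 c=0
t8.Δ1 clk=1 b=0 e=0 a=0 d=0 c=0
t8.Δ2 clk=1 b=1 e=0 a=0 d=0 c=0
t8.Δ3 clk=1 b=1 e=1 a=0 d=0 c=1
t8.Δ4 clk=1 b=1 e=0 a=0 d=0 c=1
t8.Δ5 clk=1 b=1 e=0 a=0 d=1 c=1
t8.Δ6 clk=1 b=1 e=0 a=1 d=1 c=1

1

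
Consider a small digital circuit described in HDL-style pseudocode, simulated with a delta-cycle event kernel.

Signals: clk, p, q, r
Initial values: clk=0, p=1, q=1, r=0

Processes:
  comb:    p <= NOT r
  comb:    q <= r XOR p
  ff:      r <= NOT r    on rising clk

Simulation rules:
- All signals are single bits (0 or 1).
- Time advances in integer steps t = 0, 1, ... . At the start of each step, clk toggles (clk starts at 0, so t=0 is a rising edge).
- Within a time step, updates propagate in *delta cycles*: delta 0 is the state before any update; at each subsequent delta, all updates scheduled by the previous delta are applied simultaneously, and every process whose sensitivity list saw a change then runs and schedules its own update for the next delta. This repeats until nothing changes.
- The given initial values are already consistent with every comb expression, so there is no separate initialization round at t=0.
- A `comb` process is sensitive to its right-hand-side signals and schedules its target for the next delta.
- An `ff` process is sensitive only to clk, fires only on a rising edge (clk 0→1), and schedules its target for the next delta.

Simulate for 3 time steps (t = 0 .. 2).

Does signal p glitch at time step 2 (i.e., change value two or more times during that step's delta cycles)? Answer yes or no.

no

t=0 Δ0: clk=0 r=0 p=1 q=1
  Δ1: clk:0→1
  Δ2: r:0→1
  Δ3: p:1→0, q:1→0
  Δ4: q:0→1
  (4Δ to stable)
t=1 Δ0: clk=1 r=1 p=0 q=1
  Δ1: clk:1→0
  (1Δ to stable)
t=2 Δ0: clk=0 r=1 p=0 q=1
  Δ1: clk:0→1
  Δ2: r:1→0
  Δ3: p:0→1, q:1→0
  Δ4: q:0→1
  (4Δ to stable)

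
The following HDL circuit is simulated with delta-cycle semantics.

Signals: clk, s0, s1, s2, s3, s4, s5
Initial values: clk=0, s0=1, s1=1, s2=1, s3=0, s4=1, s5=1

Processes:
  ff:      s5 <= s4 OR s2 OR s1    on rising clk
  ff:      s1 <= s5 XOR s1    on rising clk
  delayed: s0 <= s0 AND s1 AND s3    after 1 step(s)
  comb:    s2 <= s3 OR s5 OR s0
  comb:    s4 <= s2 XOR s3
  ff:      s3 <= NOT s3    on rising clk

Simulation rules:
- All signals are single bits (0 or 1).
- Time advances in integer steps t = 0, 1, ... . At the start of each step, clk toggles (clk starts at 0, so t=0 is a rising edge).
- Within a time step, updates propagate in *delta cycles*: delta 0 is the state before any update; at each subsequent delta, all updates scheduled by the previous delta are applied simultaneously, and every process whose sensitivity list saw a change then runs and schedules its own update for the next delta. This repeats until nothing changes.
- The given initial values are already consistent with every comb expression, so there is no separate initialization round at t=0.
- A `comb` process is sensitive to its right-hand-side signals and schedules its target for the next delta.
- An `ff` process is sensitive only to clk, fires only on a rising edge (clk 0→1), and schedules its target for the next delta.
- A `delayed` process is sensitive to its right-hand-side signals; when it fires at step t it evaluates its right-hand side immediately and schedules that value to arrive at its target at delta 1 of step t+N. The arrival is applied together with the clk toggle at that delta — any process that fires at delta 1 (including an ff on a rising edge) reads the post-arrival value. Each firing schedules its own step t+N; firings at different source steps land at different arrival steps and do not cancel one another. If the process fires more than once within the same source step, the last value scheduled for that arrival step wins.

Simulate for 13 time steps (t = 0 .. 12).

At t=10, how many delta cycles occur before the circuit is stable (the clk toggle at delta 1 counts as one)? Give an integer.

3

[bits: clk,s3,s1,s2,s4,s0,s5]
t=0: Δ0=0011111 Δ1=1011111 Δ2=1101111 Δ3=1101011 | 3Δ
t=1: Δ0=1101011 Δ1=0101001 | 1Δ
t=2: Δ0=0101001 Δ1=1101001 Δ2=1011001 Δ3=1011101 | 3Δ
t=3: Δ0=1011101 Δ1=0011101 | 1Δ
t=4: Δ0=0011101 Δ1=1011101 Δ2=1101101 Δ3=1101001 | 3Δ
t=5: Δ0=1101001 Δ1=0101001 | 1Δ
t=6: Δ0=0101001 Δ1=1101001 Δ2=1011001 Δ3=1011101 | 3Δ
t=7: Δ0=1011101 Δ1=0011101 | 1Δ
t=8: Δ0=0011101 Δ1=1011101 Δ2=1101101 Δ3=1101001 | 3Δ
t=9: Δ0=1101001 Δ1=0101001 | 1Δ
t=10: Δ0=0101001 Δ1=1101001 Δ2=1011001 Δ3=1011101 | 3Δ
t=11: Δ0=1011101 Δ1=0011101 | 1Δ
t=12: Δ0=0011101 Δ1=1011101 Δ2=1101101 Δ3=1101001 | 3Δ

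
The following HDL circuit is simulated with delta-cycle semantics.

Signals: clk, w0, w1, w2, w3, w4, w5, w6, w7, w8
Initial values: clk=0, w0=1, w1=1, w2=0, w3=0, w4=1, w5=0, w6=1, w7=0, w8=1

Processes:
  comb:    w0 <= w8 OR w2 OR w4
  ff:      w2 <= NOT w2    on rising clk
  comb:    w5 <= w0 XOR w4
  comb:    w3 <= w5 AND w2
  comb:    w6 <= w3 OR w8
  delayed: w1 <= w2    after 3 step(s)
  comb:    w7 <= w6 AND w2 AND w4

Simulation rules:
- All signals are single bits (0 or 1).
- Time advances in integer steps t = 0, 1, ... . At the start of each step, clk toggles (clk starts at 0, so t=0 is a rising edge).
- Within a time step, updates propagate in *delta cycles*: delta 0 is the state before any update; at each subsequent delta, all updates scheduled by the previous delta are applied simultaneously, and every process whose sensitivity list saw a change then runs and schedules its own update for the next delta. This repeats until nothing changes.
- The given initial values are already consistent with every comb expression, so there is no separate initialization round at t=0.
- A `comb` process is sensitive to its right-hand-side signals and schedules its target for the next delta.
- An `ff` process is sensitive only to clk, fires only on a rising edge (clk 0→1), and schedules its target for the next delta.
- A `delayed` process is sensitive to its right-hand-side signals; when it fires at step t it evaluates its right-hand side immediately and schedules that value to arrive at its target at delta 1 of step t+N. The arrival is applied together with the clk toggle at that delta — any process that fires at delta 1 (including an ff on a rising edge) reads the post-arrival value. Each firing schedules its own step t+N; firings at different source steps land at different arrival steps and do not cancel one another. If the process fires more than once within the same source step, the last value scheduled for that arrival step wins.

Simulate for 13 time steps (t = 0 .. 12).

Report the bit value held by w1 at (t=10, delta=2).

t0.Δ0 w4=1 w0=1 w7=0 w3=0 w6=1 w8=1 w1=1 clk=0 w2=0 w5=0
t0.Δ1 w4=1 w0=1 w7=0 w3=0 w6=1 w8=1 w1=1 clk=1 w2=0 w5=0
t0.Δ2 w4=1 w0=1 w7=0 w3=0 w6=1 w8=1 w1=1 clk=1 w2=1 w5=0
t0.Δ3 w4=1 w0=1 w7=1 w3=0 w6=1 w8=1 w1=1 clk=1 w2=1 w5=0
t1.Δ0 w4=1 w0=1 w7=1 w3=0 w6=1 w8=1 w1=1 clk=1 w2=1 w5=0
t1.Δ1 w4=1 w0=1 w7=1 w3=0 w6=1 w8=1 w1=1 clk=0 w2=1 w5=0
t2.Δ0 w4=1 w0=1 w7=1 w3=0 w6=1 w8=1 w1=1 clk=0 w2=1 w5=0
t2.Δ1 w4=1 w0=1 w7=1 w3=0 w6=1 w8=1 w1=1 clk=1 w2=1 w5=0
t2.Δ2 w4=1 w0=1 w7=1 w3=0 w6=1 w8=1 w1=1 clk=1 w2=0 w5=0
t2.Δ3 w4=1 w0=1 w7=0 w3=0 w6=1 w8=1 w1=1 clk=1 w2=0 w5=0
t3.Δ0 w4=1 w0=1 w7=0 w3=0 w6=1 w8=1 w1=1 clk=1 w2=0 w5=0
t3.Δ1 w4=1 w0=1 w7=0 w3=0 w6=1 w8=1 w1=1 clk=0 w2=0 w5=0
t4.Δ0 w4=1 w0=1 w7=0 w3=0 w6=1 w8=1 w1=1 clk=0 w2=0 w5=0
t4.Δ1 w4=1 w0=1 w7=0 w3=0 w6=1 w8=1 w1=1 clk=1 w2=0 w5=0
t4.Δ2 w4=1 w0=1 w7=0 w3=0 w6=1 w8=1 w1=1 clk=1 w2=1 w5=0
t4.Δ3 w4=1 w0=1 w7=1 w3=0 w6=1 w8=1 w1=1 clk=1 w2=1 w5=0
t5.Δ0 w4=1 w0=1 w7=1 w3=0 w6=1 w8=1 w1=1 clk=1 w2=1 w5=0
t5.Δ1 w4=1 w0=1 w7=1 w3=0 w6=1 w8=1 w1=0 clk=0 w2=1 w5=0
t6.Δ0 w4=1 w0=1 w7=1 w3=0 w6=1 w8=1 w1=0 clk=0 w2=1 w5=0
t6.Δ1 w4=1 w0=1 w7=1 w3=0 w6=1 w8=1 w1=0 clk=1 w2=1 w5=0
t6.Δ2 w4=1 w0=1 w7=1 w3=0 w6=1 w8=1 w1=0 clk=1 w2=0 w5=0
t6.Δ3 w4=1 w0=1 w7=0 w3=0 w6=1 w8=1 w1=0 clk=1 w2=0 w5=0
t7.Δ0 w4=1 w0=1 w7=0 w3=0 w6=1 w8=1 w1=0 clk=1 w2=0 w5=0
t7.Δ1 w4=1 w0=1 w7=0 w3=0 w6=1 w8=1 w1=1 clk=0 w2=0 w5=0
t8.Δ0 w4=1 w0=1 w7=0 w3=0 w6=1 w8=1 w1=1 clk=0 w2=0 w5=0
t8.Δ1 w4=1 w0=1 w7=0 w3=0 w6=1 w8=1 w1=1 clk=1 w2=0 w5=0
t8.Δ2 w4=1 w0=1 w7=0 w3=0 w6=1 w8=1 w1=1 clk=1 w2=1 w5=0
t8.Δ3 w4=1 w0=1 w7=1 w3=0 w6=1 w8=1 w1=1 clk=1 w2=1 w5=0
t9.Δ0 w4=1 w0=1 w7=1 w3=0 w6=1 w8=1 w1=1 clk=1 w2=1 w5=0
t9.Δ1 w4=1 w0=1 w7=1 w3=0 w6=1 w8=1 w1=0 clk=0 w2=1 w5=0
t10.Δ0 w4=1 w0=1 w7=1 w3=0 w6=1 w8=1 w1=0 clk=0 w2=1 w5=0
t10.Δ1 w4=1 w0=1 w7=1 w3=0 w6=1 w8=1 w1=0 clk=1 w2=1 w5=0
t10.Δ2 w4=1 w0=1 w7=1 w3=0 w6=1 w8=1 w1=0 clk=1 w2=0 w5=0
t10.Δ3 w4=1 w0=1 w7=0 w3=0 w6=1 w8=1 w1=0 clk=1 w2=0 w5=0
t11.Δ0 w4=1 w0=1 w7=0 w3=0 w6=1 w8=1 w1=0 clk=1 w2=0 w5=0
t11.Δ1 w4=1 w0=1 w7=0 w3=0 w6=1 w8=1 w1=1 clk=0 w2=0 w5=0
t12.Δ0 w4=1 w0=1 w7=0 w3=0 w6=1 w8=1 w1=1 clk=0 w2=0 w5=0
t12.Δ1 w4=1 w0=1 w7=0 w3=0 w6=1 w8=1 w1=1 clk=1 w2=0 w5=0
t12.Δ2 w4=1 w0=1 w7=0 w3=0 w6=1 w8=1 w1=1 clk=1 w2=1 w5=0
t12.Δ3 w4=1 w0=1 w7=1 w3=0 w6=1 w8=1 w1=1 clk=1 w2=1 w5=0

0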